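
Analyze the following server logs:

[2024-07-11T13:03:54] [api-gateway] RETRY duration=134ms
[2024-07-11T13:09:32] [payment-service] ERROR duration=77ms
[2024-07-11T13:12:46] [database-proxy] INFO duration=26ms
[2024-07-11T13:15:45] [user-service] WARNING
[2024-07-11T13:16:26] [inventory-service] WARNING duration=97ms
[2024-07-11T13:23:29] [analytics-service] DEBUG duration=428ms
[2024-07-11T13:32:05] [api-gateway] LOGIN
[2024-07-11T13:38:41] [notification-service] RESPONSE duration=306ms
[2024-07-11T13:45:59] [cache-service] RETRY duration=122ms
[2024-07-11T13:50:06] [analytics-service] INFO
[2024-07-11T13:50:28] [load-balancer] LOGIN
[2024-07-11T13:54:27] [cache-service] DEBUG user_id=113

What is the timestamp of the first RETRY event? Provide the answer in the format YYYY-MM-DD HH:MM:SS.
2024-07-11 13:03:54

To find the first event:

1. Filter for all RETRY events
2. Sort by timestamp
3. Select the first one
4. Timestamp: 2024-07-11 13:03:54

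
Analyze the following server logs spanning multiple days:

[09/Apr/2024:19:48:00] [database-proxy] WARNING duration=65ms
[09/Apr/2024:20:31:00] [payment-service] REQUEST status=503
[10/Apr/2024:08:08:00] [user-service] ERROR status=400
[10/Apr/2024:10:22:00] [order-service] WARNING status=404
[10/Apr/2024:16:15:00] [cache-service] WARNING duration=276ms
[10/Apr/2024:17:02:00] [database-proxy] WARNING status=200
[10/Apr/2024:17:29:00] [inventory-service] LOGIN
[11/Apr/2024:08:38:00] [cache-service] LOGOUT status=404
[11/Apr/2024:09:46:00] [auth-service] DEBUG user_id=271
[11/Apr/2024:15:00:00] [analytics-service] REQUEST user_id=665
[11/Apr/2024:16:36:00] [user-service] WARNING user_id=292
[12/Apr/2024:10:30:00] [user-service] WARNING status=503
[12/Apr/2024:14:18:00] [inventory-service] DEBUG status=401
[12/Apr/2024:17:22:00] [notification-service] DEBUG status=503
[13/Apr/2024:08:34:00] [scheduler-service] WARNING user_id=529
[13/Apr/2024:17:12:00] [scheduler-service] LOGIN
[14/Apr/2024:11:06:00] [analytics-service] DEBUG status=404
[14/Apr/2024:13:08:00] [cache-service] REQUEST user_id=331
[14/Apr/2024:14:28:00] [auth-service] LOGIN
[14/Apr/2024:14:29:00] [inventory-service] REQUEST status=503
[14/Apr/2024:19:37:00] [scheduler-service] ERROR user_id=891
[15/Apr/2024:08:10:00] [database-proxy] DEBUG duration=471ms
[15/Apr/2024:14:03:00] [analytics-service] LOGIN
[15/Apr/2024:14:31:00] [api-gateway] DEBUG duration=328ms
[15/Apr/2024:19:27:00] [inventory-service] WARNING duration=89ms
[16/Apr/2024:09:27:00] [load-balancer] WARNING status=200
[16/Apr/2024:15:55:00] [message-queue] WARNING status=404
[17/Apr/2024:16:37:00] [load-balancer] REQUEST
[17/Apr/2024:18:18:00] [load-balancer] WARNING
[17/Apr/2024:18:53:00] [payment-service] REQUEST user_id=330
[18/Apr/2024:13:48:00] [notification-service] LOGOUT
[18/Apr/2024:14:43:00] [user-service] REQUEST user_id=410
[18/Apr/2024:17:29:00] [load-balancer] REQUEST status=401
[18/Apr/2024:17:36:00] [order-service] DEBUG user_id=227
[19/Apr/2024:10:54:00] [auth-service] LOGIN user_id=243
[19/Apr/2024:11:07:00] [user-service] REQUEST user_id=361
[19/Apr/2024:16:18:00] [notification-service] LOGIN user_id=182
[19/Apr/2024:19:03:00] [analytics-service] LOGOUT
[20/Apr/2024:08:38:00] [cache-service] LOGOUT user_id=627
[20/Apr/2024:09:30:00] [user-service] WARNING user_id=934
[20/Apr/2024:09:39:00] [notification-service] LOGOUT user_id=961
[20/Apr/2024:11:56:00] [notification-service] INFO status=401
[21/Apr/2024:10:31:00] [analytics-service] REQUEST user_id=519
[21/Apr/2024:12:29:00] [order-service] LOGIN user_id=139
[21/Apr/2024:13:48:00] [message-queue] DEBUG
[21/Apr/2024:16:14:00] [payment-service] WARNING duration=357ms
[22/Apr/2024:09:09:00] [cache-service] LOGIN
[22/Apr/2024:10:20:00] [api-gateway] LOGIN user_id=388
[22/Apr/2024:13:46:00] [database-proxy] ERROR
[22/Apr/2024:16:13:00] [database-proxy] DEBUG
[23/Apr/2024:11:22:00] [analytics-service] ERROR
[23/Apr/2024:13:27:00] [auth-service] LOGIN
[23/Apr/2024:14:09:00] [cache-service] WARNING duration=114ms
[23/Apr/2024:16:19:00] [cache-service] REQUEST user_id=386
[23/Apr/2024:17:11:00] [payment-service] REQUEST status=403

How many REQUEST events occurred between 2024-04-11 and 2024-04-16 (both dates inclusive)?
3

To filter by date range:

1. Date range: 2024-04-11 through 2024-04-16, both dates inclusive
2. Filter for REQUEST events whose date falls in this range
3. Count matching events: 3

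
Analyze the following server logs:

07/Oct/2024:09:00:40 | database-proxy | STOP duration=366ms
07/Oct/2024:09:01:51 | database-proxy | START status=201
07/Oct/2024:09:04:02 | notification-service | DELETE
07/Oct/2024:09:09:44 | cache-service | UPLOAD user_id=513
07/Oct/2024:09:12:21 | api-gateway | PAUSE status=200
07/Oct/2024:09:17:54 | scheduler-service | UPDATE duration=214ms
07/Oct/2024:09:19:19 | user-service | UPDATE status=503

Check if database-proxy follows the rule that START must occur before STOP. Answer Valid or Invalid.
Invalid

To validate ordering:

1. Required order: START → STOP
2. Rule: START must occur before STOP
3. Check actual order of events for database-proxy
4. Result: Invalid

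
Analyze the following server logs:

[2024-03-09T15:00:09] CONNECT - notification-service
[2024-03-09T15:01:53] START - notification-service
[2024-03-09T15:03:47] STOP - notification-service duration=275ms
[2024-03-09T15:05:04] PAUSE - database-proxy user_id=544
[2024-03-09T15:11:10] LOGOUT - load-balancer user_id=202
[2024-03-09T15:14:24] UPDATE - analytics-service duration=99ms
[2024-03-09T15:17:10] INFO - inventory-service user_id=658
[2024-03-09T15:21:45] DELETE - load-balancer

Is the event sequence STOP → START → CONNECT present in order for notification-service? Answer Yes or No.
No

To verify sequence order:

1. Find all events in sequence STOP → START → CONNECT for notification-service
2. Extract their timestamps
3. Check if timestamps are in ascending order
4. Result: No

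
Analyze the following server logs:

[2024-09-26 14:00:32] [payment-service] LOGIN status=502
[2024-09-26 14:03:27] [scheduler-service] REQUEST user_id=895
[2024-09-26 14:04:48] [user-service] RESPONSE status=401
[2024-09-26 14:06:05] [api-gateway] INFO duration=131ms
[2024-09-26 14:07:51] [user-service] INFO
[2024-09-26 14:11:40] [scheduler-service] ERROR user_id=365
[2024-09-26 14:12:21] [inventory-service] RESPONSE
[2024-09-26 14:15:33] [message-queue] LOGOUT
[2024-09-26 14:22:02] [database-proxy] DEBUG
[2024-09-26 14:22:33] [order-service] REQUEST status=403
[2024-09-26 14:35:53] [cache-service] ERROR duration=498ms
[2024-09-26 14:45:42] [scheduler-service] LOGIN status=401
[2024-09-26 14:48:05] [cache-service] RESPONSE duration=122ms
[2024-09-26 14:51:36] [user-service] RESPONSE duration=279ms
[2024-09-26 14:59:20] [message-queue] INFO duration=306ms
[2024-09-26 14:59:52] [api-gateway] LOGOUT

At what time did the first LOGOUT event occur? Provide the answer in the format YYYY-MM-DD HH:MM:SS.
2024-09-26 14:15:33

To find the first event:

1. Filter for all LOGOUT events
2. Sort by timestamp
3. Select the first one
4. Timestamp: 2024-09-26 14:15:33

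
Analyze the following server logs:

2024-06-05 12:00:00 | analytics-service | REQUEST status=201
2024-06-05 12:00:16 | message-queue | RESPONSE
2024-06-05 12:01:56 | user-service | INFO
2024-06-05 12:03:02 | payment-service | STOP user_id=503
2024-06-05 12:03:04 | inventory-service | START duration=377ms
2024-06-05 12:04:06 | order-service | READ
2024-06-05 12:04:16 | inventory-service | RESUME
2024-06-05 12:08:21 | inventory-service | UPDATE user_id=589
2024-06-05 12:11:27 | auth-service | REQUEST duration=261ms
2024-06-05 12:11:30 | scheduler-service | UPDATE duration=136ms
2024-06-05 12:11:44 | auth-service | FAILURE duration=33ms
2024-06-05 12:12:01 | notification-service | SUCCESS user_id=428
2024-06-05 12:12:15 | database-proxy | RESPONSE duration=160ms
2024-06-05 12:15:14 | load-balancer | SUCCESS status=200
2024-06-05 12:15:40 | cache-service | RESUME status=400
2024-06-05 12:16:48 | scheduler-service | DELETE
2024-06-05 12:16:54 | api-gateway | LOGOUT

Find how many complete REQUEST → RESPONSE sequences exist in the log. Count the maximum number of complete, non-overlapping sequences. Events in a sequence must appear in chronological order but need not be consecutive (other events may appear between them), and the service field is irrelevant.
2

To count sequences:

1. Look for pattern: REQUEST → RESPONSE
2. Greedily scan the log in chronological order, matching each sequence element in turn (ignoring service)
3. Each time the full pattern completes, increment the count and restart matching from the next event
4. Complete non-overlapping sequences found: 2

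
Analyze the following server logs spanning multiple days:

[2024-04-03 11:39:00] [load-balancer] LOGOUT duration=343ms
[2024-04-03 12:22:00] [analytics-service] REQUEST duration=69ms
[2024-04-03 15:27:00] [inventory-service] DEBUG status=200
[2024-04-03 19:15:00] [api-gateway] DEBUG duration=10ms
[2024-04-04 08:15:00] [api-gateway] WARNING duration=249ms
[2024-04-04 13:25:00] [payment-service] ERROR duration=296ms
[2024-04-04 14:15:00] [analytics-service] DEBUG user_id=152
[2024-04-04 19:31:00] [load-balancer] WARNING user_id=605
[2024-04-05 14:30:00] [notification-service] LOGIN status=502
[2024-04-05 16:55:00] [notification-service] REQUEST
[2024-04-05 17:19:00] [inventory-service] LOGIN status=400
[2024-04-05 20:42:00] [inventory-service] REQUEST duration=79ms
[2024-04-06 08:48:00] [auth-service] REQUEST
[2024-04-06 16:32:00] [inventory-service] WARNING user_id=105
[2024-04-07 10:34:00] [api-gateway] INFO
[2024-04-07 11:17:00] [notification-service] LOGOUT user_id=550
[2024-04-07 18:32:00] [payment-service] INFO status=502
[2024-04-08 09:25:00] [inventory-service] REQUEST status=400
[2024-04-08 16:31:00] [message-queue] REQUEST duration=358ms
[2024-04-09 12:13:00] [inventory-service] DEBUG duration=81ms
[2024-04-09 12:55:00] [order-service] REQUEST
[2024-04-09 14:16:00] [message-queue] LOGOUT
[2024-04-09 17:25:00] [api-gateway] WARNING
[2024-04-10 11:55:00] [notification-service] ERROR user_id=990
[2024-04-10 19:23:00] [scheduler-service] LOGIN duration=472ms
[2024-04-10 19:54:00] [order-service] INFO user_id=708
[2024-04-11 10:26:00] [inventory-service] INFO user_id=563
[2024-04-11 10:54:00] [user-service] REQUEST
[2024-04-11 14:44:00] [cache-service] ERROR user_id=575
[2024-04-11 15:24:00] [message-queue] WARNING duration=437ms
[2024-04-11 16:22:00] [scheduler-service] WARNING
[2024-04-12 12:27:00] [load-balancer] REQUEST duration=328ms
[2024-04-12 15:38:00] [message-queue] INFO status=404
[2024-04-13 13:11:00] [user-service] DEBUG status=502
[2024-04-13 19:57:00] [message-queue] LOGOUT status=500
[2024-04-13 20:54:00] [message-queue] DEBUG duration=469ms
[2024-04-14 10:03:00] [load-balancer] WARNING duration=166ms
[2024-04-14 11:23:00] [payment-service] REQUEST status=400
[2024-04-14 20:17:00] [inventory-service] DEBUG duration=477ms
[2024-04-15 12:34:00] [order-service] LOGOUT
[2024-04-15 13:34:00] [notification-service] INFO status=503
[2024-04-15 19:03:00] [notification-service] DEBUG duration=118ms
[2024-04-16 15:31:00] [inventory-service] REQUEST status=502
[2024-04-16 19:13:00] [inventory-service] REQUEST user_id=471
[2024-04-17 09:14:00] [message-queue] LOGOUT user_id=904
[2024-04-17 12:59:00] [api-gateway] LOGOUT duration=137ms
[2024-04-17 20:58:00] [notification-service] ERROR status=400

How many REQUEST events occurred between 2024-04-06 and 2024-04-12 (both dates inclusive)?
6

To filter by date range:

1. Date range: 2024-04-06 through 2024-04-12, both dates inclusive
2. Filter for REQUEST events whose date falls in this range
3. Count matching events: 6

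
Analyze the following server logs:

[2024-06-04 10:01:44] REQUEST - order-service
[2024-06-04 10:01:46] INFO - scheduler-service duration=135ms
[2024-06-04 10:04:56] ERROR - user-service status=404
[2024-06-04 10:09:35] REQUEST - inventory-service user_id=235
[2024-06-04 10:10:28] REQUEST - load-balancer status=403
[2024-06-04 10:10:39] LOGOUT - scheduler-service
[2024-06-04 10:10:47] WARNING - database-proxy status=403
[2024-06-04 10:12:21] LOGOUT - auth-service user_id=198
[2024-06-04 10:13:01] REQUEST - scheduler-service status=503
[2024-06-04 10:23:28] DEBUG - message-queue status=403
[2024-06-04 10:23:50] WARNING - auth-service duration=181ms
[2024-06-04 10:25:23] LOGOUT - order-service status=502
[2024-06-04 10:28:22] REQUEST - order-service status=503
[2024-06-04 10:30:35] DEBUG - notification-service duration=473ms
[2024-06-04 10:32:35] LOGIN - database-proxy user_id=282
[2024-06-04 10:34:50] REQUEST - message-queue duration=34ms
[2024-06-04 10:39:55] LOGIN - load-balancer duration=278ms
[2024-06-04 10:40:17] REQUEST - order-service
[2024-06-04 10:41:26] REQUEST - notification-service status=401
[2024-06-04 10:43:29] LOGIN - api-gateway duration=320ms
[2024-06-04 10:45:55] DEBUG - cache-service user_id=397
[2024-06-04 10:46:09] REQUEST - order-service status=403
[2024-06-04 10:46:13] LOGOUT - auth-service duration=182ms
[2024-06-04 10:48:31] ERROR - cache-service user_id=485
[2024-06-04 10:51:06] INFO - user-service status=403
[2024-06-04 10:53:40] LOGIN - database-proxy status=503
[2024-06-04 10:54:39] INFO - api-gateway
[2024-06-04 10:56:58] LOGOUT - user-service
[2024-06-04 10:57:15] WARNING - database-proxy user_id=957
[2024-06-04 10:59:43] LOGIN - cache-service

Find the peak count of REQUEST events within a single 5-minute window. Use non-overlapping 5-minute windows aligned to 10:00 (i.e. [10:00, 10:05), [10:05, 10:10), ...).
2

To find the burst window:

1. Divide the log period into non-overlapping 5-minute windows starting at 10:00
2. Count REQUEST events in each window
3. Find the window with maximum count
4. Maximum events in a window: 2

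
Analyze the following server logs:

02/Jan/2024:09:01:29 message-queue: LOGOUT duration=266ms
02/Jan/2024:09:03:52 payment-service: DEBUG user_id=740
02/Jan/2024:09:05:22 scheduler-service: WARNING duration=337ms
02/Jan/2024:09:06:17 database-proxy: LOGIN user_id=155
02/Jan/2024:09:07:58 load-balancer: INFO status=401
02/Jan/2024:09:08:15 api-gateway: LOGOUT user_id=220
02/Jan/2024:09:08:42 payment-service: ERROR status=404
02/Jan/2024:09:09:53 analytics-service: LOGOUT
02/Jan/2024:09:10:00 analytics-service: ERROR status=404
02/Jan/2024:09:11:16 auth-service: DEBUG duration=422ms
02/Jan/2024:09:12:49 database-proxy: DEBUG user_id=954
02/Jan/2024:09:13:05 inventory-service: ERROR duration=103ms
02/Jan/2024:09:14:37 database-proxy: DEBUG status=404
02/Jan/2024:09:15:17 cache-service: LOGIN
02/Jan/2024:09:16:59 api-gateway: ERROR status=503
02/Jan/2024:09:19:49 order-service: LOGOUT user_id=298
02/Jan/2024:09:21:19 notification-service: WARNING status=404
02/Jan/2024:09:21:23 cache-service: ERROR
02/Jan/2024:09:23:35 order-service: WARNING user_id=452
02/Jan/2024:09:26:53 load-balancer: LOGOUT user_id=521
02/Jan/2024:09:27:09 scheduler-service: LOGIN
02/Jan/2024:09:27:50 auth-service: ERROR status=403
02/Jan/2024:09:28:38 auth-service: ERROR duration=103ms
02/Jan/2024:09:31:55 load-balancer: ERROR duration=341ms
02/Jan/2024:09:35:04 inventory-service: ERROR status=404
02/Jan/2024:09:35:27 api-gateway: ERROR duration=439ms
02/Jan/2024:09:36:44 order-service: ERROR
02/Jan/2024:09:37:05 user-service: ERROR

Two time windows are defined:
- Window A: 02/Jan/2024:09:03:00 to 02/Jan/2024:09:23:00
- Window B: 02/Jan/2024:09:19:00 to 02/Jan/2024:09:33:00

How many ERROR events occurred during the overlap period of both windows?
1

To find overlap events:

1. Window A: 02/Jan/2024:09:03:00 to 02/Jan/2024:09:23:00
2. Window B: 02/Jan/2024:09:19:00 to 02/Jan/2024:09:33:00
3. Overlap period: 02/Jan/2024:09:19:00 to 02/Jan/2024:09:23:00
4. Count ERROR events in overlap: 1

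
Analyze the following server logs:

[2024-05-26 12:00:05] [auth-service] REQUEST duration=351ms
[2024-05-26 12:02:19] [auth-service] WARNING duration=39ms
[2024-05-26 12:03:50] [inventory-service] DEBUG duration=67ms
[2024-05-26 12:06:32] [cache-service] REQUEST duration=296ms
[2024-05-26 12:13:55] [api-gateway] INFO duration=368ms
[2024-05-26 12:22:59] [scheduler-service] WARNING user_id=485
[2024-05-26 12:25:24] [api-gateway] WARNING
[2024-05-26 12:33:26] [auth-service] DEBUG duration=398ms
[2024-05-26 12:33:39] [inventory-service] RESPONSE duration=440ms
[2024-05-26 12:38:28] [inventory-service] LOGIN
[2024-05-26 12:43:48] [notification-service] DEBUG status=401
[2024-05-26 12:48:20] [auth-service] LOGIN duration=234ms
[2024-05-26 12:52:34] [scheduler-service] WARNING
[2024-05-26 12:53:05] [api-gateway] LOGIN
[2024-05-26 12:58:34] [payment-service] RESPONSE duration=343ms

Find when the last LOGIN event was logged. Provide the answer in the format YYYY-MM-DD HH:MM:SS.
2024-05-26 12:53:05

To find the last event:

1. Filter for all LOGIN events
2. Sort by timestamp
3. Select the last one
4. Timestamp: 2024-05-26 12:53:05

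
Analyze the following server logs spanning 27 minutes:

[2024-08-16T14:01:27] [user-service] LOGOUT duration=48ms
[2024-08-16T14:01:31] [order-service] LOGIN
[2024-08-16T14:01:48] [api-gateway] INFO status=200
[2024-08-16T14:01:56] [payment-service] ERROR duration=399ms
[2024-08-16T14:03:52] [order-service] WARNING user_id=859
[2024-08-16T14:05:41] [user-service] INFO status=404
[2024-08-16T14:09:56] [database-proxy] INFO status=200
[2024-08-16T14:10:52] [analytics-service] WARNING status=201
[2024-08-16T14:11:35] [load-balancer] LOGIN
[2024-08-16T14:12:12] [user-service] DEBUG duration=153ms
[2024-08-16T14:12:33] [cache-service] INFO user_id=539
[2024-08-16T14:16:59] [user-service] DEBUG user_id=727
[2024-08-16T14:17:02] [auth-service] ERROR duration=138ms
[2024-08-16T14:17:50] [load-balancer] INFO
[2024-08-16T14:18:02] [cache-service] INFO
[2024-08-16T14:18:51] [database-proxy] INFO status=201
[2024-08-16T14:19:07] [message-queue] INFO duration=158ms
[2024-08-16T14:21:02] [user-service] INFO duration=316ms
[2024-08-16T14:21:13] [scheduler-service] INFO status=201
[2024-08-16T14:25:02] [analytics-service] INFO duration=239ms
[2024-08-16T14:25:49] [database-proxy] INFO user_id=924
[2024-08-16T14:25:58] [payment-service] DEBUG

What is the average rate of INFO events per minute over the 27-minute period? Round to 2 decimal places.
0.44

To calculate the rate:

1. Count total INFO events: 12
2. Total time period: 27 minutes
3. Rate = 12 / 27 = 0.44 events per minute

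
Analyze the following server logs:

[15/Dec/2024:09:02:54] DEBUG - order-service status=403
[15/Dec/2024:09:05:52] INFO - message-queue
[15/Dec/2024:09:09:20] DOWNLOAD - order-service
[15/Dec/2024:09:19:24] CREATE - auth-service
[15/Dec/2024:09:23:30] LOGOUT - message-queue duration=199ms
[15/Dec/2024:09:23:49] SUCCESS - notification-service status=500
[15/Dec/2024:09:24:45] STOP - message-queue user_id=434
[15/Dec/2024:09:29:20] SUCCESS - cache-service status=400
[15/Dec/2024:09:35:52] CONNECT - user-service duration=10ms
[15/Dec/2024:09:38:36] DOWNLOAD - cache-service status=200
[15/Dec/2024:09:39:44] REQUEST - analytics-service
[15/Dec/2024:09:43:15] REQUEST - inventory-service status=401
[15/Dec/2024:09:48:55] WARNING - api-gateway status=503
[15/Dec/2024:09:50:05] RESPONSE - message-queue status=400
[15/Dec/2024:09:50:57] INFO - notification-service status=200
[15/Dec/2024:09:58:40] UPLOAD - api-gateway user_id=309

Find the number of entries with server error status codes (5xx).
2

To find matching entries:

1. Pattern to match: server error status codes (5xx)
2. Scan each log entry for the pattern
3. Count matches: 2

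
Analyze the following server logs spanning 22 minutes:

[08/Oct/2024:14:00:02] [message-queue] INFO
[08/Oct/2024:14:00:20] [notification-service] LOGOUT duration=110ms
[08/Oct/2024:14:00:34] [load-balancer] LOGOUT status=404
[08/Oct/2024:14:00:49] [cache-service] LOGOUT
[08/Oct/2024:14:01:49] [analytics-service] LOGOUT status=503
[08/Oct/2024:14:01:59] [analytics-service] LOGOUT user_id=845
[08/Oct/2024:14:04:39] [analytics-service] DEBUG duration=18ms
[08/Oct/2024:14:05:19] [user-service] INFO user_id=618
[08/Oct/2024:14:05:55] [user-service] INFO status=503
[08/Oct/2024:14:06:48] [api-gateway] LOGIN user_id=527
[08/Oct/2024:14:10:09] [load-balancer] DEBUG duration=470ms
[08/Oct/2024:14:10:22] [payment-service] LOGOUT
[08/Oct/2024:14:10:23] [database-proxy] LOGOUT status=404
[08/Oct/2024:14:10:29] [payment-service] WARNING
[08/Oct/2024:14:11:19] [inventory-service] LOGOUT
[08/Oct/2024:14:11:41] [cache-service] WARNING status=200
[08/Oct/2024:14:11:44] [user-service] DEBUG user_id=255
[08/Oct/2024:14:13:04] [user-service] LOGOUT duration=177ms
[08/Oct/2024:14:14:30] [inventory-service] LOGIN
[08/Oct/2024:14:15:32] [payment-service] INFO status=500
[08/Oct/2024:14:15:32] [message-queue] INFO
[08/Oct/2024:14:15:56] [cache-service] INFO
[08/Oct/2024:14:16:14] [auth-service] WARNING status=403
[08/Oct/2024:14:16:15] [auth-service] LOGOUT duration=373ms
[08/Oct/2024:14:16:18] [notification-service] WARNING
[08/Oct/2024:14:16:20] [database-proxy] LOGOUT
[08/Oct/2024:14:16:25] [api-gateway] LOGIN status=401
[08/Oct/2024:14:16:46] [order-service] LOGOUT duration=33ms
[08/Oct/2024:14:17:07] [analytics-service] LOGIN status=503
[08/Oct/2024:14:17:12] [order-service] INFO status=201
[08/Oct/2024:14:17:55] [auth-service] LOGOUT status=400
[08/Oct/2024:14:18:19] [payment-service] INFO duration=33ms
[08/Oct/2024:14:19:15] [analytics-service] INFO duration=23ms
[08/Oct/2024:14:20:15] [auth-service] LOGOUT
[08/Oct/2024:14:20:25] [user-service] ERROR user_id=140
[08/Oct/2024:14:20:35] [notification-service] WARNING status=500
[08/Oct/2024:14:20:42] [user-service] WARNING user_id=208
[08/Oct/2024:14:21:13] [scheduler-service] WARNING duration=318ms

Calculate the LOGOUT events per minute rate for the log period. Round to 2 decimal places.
0.64

To calculate the rate:

1. Count total LOGOUT events: 14
2. Total time period: 22 minutes
3. Rate = 14 / 22 = 0.64 events per minute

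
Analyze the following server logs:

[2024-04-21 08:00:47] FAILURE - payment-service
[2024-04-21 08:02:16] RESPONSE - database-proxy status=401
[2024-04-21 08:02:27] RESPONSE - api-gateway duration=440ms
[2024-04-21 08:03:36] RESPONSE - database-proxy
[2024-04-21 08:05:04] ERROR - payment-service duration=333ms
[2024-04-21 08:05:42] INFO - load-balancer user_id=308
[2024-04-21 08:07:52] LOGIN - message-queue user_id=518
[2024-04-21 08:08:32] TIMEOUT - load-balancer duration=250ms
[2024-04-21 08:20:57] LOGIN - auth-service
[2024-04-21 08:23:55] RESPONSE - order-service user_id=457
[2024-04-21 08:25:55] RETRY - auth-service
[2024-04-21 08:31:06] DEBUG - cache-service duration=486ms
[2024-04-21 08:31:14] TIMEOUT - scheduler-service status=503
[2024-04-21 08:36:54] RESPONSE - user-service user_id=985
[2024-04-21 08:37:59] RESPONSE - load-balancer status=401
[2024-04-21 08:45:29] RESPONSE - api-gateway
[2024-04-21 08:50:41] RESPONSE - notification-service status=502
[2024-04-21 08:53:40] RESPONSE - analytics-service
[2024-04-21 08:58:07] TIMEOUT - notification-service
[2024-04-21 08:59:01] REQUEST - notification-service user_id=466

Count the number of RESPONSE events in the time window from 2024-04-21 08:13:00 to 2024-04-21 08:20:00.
0

To count events in the time window:

1. Window boundaries: 2024-04-21 08:13:00 to 2024-04-21 08:20:00
2. Filter for RESPONSE events within this window
3. Count matching events: 0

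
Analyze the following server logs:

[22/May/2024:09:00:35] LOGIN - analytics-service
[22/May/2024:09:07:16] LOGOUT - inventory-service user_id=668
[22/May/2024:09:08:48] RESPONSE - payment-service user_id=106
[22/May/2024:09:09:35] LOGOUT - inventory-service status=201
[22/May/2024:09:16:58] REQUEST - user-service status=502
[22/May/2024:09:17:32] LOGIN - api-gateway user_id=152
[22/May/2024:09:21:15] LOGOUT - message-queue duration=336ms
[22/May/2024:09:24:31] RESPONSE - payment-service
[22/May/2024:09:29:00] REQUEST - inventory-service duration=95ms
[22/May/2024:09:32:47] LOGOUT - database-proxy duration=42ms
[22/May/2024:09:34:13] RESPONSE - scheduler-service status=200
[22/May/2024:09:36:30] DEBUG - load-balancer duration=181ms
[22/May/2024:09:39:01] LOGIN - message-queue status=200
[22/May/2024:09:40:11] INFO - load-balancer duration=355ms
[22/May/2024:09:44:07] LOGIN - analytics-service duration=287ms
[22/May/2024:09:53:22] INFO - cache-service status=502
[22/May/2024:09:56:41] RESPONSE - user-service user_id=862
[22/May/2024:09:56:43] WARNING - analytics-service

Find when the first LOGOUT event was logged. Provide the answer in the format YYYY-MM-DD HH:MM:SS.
2024-05-22 09:07:16

To find the first event:

1. Filter for all LOGOUT events
2. Sort by timestamp
3. Select the first one
4. Timestamp: 2024-05-22 09:07:16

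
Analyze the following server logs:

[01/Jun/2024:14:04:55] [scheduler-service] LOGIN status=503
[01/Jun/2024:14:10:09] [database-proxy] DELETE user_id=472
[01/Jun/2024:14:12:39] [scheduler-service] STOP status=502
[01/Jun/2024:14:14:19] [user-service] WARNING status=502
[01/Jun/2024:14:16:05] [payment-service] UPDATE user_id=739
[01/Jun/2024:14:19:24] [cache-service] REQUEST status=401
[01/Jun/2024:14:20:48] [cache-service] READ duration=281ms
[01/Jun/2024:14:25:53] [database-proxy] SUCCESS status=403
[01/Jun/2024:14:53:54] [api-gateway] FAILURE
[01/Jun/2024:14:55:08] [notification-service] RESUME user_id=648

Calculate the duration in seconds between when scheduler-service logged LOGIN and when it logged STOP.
464

To find the time between events:

1. Locate the first LOGIN event for scheduler-service: 01/Jun/2024:14:04:55
2. Locate the first STOP event for scheduler-service: 01/Jun/2024:14:12:39
3. Calculate the difference: 01/Jun/2024:14:12:39 - 01/Jun/2024:14:04:55 = 464 seconds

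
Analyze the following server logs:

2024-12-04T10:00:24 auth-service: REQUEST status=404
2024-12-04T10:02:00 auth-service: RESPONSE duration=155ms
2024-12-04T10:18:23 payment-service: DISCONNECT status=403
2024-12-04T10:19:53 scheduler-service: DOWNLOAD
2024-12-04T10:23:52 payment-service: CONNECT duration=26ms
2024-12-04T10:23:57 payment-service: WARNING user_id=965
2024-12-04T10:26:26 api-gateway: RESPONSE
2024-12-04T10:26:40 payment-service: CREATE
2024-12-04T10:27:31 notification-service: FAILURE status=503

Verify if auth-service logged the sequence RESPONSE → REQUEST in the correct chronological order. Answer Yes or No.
No

To verify sequence order:

1. Find all events in sequence RESPONSE → REQUEST for auth-service
2. Extract their timestamps
3. Check if timestamps are in ascending order
4. Result: No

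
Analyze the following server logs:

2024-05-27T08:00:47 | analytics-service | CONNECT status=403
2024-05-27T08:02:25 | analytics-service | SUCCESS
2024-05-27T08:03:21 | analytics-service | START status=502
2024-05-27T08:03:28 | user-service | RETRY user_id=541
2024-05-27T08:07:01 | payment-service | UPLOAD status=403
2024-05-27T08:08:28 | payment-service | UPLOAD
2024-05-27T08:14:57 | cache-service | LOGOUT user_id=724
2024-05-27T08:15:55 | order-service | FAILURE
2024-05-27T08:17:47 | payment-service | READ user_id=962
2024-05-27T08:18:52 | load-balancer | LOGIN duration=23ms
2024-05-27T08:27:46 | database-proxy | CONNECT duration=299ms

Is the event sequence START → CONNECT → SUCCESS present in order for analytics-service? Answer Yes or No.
No

To verify sequence order:

1. Find all events in sequence START → CONNECT → SUCCESS for analytics-service
2. Extract their timestamps
3. Check if timestamps are in ascending order
4. Result: No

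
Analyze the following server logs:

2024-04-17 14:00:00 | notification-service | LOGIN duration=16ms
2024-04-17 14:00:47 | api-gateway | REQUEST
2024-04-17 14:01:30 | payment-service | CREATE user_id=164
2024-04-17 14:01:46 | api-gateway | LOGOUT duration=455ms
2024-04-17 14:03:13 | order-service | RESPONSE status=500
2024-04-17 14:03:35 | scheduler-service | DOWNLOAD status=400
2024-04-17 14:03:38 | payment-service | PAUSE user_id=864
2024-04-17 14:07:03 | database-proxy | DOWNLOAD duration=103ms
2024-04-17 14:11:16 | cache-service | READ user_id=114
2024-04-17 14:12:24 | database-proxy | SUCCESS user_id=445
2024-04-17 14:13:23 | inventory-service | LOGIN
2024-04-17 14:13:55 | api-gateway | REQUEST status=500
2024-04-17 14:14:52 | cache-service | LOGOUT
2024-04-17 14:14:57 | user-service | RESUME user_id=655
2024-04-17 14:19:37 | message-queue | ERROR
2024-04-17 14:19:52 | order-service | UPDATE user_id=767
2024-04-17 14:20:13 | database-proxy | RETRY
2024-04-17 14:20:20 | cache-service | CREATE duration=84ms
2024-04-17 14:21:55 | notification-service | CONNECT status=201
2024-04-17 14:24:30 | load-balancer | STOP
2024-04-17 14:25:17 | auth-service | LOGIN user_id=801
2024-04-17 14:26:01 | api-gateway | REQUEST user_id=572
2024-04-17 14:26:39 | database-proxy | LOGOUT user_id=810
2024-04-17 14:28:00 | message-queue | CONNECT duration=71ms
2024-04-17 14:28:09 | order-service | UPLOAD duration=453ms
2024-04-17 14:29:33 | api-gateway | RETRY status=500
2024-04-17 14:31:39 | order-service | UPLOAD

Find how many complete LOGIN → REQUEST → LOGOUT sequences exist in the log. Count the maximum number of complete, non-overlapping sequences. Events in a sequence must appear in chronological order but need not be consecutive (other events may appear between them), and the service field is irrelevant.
3

To count sequences:

1. Look for pattern: LOGIN → REQUEST → LOGOUT
2. Greedily scan the log in chronological order, matching each sequence element in turn (ignoring service)
3. Each time the full pattern completes, increment the count and restart matching from the next event
4. Complete non-overlapping sequences found: 3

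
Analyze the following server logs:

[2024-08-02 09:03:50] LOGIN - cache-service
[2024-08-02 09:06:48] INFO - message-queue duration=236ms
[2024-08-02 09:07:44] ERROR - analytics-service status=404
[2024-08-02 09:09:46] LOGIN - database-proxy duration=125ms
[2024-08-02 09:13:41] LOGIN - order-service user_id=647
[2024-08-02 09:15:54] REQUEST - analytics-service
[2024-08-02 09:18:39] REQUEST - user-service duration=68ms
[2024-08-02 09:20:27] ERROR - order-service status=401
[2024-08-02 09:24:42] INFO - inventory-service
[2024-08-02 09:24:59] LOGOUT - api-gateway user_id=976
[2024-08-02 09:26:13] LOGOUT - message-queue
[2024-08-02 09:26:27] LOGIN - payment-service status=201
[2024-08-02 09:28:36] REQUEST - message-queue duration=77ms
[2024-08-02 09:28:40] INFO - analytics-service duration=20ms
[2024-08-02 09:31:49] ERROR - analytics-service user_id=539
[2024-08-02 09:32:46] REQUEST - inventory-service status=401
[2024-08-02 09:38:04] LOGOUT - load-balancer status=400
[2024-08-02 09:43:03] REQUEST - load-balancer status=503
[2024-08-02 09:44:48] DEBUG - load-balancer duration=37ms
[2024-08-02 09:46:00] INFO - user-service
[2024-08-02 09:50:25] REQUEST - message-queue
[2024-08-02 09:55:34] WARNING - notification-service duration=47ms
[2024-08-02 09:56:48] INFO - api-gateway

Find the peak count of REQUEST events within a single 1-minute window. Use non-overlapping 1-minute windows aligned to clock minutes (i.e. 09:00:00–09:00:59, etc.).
1

To find the burst window:

1. Divide the log period into non-overlapping 1-minute windows starting at 09:00
2. Count REQUEST events in each window
3. Find the window with maximum count
4. Maximum events in a window: 1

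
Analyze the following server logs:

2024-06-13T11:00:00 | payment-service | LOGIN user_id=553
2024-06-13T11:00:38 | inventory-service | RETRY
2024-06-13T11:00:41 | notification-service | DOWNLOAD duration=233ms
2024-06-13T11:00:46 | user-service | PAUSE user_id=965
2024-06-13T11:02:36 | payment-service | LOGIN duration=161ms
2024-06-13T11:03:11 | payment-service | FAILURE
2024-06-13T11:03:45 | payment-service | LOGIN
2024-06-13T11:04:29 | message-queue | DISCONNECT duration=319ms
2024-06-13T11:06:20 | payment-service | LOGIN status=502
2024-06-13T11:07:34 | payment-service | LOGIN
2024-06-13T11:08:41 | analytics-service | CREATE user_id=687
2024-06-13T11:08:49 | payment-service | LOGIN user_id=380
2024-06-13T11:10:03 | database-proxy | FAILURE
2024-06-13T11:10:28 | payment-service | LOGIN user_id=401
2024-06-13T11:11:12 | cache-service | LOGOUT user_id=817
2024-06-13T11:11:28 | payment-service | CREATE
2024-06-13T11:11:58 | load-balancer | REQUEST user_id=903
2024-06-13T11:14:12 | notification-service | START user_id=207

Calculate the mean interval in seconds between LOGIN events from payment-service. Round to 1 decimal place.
104.7

To calculate average interval:

1. Find all LOGIN events for payment-service in order
2. Calculate time gaps between consecutive events
3. Compute mean of gaps: 628 / 6 = 104.7 seconds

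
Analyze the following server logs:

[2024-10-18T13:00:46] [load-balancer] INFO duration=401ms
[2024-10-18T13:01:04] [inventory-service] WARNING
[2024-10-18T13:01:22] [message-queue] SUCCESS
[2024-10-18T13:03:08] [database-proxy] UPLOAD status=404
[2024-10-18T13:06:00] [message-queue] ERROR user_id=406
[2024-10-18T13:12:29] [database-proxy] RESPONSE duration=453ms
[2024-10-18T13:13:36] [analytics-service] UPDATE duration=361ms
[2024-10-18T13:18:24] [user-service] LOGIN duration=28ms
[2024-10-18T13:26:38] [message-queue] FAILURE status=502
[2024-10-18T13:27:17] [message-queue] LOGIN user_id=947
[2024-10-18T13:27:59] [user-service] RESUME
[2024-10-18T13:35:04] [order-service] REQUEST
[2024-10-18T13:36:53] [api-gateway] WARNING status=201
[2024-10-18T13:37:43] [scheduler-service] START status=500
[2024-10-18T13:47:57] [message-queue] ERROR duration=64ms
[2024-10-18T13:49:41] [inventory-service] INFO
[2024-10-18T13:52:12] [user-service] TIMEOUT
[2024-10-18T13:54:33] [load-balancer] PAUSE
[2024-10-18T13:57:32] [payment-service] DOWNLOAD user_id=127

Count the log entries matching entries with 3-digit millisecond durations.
3

To find matching entries:

1. Pattern to match: entries with 3-digit millisecond durations
2. Scan each log entry for the pattern
3. Count matches: 3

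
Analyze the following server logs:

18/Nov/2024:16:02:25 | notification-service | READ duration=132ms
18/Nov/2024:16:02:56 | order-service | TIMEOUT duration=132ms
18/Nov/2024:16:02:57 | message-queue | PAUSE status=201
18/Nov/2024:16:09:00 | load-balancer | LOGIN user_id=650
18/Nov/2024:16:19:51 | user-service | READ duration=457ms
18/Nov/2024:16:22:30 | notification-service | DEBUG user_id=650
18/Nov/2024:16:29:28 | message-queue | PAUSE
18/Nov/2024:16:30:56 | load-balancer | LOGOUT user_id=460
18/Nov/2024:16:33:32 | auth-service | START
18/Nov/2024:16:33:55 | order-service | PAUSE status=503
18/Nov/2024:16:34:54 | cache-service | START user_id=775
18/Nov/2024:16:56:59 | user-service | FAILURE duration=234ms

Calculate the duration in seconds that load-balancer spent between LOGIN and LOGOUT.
1316

To calculate state duration:

1. Find LOGIN event for load-balancer: 18/Nov/2024:16:09:00
2. Find LOGOUT event for load-balancer: 18/Nov/2024:16:30:56
3. Calculate duration: 18/Nov/2024:16:30:56 - 18/Nov/2024:16:09:00 = 1316 seconds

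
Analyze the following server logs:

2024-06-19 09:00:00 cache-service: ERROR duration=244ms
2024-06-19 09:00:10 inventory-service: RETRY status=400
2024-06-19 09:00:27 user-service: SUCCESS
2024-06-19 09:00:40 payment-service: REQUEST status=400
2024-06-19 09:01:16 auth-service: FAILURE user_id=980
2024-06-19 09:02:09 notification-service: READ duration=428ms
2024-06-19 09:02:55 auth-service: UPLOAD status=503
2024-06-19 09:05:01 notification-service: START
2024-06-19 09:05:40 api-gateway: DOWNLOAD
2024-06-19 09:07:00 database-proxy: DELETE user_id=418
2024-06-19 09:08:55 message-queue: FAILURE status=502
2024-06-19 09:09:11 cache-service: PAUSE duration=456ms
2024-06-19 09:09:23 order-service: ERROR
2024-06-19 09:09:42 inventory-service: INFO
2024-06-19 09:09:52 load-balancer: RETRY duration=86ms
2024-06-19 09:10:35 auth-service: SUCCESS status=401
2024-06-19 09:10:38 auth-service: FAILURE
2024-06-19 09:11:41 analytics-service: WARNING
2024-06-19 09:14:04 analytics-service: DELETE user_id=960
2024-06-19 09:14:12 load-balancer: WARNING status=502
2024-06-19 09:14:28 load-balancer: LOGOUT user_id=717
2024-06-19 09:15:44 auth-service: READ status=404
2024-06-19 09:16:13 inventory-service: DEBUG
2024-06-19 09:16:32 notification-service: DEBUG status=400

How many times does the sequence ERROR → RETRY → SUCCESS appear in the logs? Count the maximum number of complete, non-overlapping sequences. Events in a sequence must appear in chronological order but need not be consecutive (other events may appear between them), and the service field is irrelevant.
2

To count sequences:

1. Look for pattern: ERROR → RETRY → SUCCESS
2. Greedily scan the log in chronological order, matching each sequence element in turn (ignoring service)
3. Each time the full pattern completes, increment the count and restart matching from the next event
4. Complete non-overlapping sequences found: 2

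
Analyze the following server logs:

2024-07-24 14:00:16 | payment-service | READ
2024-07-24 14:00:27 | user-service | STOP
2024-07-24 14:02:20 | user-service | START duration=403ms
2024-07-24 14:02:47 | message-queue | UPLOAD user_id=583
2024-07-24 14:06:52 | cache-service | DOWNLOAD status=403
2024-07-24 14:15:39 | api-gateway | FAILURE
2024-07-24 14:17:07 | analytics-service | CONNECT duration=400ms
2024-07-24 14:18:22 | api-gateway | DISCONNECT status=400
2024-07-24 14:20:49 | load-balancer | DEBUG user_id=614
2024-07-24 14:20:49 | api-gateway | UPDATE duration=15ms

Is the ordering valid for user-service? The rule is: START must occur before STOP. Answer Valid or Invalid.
Invalid

To validate ordering:

1. Required order: START → STOP
2. Rule: START must occur before STOP
3. Check actual order of events for user-service
4. Result: Invalid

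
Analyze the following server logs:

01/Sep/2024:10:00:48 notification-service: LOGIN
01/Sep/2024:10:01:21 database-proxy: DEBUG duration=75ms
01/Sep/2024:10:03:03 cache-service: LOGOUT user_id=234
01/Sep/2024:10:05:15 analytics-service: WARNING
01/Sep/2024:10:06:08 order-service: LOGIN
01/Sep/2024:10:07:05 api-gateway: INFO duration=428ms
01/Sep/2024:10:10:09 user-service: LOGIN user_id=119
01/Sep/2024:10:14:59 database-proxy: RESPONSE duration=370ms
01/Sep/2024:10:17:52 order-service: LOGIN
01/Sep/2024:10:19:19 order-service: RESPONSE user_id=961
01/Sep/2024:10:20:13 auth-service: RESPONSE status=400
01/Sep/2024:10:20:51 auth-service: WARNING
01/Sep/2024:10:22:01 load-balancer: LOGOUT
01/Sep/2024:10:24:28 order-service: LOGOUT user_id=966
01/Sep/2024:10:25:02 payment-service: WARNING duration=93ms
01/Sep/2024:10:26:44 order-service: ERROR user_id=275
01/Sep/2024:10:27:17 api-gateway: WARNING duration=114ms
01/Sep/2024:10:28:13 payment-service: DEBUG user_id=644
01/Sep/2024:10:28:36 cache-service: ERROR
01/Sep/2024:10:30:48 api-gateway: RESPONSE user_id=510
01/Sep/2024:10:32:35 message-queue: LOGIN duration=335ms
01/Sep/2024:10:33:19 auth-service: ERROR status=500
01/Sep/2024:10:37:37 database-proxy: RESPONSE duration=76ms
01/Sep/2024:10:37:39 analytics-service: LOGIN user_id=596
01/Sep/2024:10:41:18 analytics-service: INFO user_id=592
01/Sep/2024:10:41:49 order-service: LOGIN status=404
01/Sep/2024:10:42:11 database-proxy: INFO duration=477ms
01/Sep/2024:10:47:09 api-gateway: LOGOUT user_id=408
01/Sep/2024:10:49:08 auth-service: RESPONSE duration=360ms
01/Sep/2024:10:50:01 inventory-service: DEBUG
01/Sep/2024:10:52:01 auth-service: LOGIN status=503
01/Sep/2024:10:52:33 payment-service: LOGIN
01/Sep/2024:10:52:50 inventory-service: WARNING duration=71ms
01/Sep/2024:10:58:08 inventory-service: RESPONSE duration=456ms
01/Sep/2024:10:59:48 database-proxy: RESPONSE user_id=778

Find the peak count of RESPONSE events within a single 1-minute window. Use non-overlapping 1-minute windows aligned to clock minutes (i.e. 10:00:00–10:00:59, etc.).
1

To find the burst window:

1. Divide the log period into non-overlapping 1-minute windows starting at 10:00
2. Count RESPONSE events in each window
3. Find the window with maximum count
4. Maximum events in a window: 1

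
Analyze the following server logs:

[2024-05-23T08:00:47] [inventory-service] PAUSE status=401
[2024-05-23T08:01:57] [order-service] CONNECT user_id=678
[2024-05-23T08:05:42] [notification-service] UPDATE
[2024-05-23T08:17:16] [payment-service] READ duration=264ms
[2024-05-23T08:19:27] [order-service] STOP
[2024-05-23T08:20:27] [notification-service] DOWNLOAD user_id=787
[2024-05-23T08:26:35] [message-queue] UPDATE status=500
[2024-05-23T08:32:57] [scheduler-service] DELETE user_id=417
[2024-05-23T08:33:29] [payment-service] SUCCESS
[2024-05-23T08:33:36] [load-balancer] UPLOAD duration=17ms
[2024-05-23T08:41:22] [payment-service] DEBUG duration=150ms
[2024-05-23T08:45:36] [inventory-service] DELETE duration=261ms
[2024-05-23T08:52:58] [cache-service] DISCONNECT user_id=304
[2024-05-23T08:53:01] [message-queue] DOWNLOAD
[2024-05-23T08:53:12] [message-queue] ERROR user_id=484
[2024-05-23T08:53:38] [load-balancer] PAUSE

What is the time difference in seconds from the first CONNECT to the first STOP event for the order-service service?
1050

To find the time between events:

1. Locate the first CONNECT event for order-service: 2024-05-23T08:01:57
2. Locate the first STOP event for order-service: 2024-05-23T08:19:27
3. Calculate the difference: 2024-05-23T08:19:27 - 2024-05-23T08:01:57 = 1050 seconds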